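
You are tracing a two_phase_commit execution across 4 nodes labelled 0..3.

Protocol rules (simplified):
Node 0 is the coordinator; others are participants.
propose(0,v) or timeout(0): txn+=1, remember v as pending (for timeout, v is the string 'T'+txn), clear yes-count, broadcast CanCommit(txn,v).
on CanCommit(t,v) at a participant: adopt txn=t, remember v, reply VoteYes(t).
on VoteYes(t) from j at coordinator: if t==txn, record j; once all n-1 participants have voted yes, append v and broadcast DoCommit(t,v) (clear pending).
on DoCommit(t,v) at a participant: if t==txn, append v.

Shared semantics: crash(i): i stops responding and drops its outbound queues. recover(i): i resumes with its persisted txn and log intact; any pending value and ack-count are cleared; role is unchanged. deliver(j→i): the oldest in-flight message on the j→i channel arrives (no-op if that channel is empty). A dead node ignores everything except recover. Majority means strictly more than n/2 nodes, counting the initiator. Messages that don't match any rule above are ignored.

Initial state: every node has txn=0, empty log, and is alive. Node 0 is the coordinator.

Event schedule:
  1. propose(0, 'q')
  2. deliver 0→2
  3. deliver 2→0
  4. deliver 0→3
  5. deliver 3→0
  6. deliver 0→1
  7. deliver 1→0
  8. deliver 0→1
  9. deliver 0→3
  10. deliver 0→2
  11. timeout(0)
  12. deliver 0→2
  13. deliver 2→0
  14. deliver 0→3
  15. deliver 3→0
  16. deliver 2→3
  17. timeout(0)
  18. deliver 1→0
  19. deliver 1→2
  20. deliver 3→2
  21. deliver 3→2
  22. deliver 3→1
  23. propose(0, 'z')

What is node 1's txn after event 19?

1

after 1 — propose(0,'q'): n0:coor/t1/[-]
after 2 — deliver 0→2: n2:part/t1/[-]
after 3 — deliver 2→0: ·
after 4 — deliver 0→3: n3:part/t1/[-]
after 5 — deliver 3→0: ·
after 6 — deliver 0→1: n1:part/t1/[-]
after 7 — deliver 1→0: n0:coor/t1/[q]
after 8 — deliver 0→1: n1:part/t1/[q]
after 9 — deliver 0→3: n3:part/t1/[q]
after 10 — deliver 0→2: n2:part/t1/[q]
after 11 — timeout(0): n0:coor/t2/[q]
after 12 — deliver 0→2: n2:part/t2/[q]
after 13 — deliver 2→0: ·
after 14 — deliver 0→3: n3:part/t2/[q]
after 15 — deliver 3→0: ·
after 16 — deliver 2→3: ·
after 17 — timeout(0): n0:coor/t3/[q]
after 18 — deliver 1→0: ·
after 19 — deliver 1→2: ·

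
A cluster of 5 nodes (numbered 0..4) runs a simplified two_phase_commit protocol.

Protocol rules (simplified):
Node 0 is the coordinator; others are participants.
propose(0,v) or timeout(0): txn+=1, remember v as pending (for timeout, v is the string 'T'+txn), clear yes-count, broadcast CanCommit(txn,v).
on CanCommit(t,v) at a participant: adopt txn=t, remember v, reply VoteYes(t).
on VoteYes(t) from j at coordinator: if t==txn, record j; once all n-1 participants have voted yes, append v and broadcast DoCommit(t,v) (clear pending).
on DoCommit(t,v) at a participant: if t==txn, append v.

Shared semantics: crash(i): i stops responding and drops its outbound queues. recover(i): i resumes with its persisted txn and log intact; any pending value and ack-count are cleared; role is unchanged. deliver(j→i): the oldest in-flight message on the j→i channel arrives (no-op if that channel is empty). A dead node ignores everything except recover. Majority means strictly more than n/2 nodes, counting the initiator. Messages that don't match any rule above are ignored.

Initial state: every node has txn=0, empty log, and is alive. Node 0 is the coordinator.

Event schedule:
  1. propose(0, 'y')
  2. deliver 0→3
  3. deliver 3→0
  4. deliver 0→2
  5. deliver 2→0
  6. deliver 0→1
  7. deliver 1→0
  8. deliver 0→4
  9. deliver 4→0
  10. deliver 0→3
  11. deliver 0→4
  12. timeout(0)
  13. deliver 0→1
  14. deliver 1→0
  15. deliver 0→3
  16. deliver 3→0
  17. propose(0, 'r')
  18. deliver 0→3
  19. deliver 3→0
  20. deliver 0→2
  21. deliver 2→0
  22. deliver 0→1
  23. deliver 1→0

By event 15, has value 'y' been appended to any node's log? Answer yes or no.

[1] propose(0,'y') → N0(coor t1 [-])
[2] deliver 0→3 → N3(part t1 [-])
[3] deliver 3→0 → ∅
[4] deliver 0→2 → N2(part t1 [-])
[5] deliver 2→0 → ∅
[6] deliver 0→1 → N1(part t1 [-])
[7] deliver 1→0 → ∅
[8] deliver 0→4 → N4(part t1 [-])
[9] deliver 4→0 → N0(coor t1 [y])
[10] deliver 0→3 → N3(part t1 [y])
[11] deliver 0→4 → N4(part t1 [y])
[12] timeout(0) → N0(coor t2 [y])
[13] deliver 0→1 → N1(part t1 [y])
[14] deliver 1→0 → ∅
[15] deliver 0→3 → N3(part t2 [y])

yes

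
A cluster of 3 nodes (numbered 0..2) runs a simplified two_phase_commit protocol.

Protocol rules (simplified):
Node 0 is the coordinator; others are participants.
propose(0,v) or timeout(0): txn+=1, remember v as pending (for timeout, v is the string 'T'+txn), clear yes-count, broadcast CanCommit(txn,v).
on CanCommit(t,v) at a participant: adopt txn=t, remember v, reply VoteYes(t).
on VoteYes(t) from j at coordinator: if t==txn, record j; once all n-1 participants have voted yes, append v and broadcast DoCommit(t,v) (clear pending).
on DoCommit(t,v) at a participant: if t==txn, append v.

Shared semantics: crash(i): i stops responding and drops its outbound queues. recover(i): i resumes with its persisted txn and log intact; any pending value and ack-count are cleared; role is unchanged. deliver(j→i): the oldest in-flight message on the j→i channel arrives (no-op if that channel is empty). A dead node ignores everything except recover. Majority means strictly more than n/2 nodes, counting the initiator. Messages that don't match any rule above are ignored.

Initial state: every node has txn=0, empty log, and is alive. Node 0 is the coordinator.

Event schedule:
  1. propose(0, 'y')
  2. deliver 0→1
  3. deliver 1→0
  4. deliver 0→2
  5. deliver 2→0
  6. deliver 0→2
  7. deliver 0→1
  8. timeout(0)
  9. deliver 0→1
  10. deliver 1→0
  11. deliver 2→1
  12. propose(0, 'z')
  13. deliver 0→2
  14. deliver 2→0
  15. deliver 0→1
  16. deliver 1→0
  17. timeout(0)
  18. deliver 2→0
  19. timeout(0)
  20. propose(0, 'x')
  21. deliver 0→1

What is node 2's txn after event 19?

step 1 propose(0,'y'): 0={coor,t=1,log=-}
step 2 deliver 0→1: 1={part,t=1,log=-}
step 3 deliver 1→0: —
step 4 deliver 0→2: 2={part,t=1,log=-}
step 5 deliver 2→0: 0={coor,t=1,log=y}
step 6 deliver 0→2: 2={part,t=1,log=y}
step 7 deliver 0→1: 1={part,t=1,log=y}
step 8 timeout(0): 0={coor,t=2,log=y}
step 9 deliver 0→1: 1={part,t=2,log=y}
step 10 deliver 1→0: —
step 11 deliver 2→1: —
step 12 propose(0,'z'): 0={coor,t=3,log=y}
step 13 deliver 0→2: 2={part,t=2,log=y}
step 14 deliver 2→0: —
step 15 deliver 0→1: 1={part,t=3,log=y}
step 16 deliver 1→0: —
step 17 timeout(0): 0={coor,t=4,log=y}
step 18 deliver 2→0: —
step 19 timeout(0): 0={coor,t=5,log=y}

2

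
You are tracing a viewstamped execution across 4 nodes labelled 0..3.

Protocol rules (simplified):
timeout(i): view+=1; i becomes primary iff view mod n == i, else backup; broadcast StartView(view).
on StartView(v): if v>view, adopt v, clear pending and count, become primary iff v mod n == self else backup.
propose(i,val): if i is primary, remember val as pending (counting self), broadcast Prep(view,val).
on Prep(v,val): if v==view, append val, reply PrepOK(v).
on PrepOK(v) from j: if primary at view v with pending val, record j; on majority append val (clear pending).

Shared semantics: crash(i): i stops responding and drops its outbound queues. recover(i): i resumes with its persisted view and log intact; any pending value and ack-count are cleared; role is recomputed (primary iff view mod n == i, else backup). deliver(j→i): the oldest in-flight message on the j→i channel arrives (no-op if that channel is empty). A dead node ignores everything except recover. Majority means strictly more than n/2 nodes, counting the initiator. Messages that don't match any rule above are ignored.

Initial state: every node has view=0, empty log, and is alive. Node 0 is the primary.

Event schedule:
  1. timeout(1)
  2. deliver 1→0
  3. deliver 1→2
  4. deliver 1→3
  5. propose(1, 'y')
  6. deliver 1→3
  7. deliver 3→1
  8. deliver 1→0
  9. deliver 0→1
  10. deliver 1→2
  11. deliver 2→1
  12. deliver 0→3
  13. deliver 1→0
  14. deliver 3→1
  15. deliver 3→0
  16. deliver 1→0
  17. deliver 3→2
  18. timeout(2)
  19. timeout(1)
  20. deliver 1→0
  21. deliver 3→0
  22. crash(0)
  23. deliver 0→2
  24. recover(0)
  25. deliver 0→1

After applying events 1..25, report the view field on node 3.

1. timeout(1):  <1:prim v1 ->
2. deliver 1→0:  <0:back v1 ->
3. deliver 1→2:  <2:back v1 ->
4. deliver 1→3:  <3:back v1 ->
5. propose(1,'y'):  nop
6. deliver 1→3:  <3:back v1 y>
7. deliver 3→1:  nop
8. deliver 1→0:  <0:back v1 y>
9. deliver 0→1:  <1:prim v1 y>
10. deliver 1→2:  <2:back v1 y>
11. deliver 2→1:  nop
12. deliver 0→3:  nop
13. deliver 1→0:  nop
14. deliver 3→1:  nop
15. deliver 3→0:  nop
16. deliver 1→0:  nop
17. deliver 3→2:  nop
18. timeout(2):  <2:prim v2 y>
19. timeout(1):  <1:back v2 y>
20. deliver 1→0:  <0:back v2 y>
21. deliver 3→0:  nop
22. crash(0):  <0:✗back v2 y>
23. deliver 0→2:  nop
24. recover(0):  <0:back v2 y>
25. deliver 0→1:  nop

1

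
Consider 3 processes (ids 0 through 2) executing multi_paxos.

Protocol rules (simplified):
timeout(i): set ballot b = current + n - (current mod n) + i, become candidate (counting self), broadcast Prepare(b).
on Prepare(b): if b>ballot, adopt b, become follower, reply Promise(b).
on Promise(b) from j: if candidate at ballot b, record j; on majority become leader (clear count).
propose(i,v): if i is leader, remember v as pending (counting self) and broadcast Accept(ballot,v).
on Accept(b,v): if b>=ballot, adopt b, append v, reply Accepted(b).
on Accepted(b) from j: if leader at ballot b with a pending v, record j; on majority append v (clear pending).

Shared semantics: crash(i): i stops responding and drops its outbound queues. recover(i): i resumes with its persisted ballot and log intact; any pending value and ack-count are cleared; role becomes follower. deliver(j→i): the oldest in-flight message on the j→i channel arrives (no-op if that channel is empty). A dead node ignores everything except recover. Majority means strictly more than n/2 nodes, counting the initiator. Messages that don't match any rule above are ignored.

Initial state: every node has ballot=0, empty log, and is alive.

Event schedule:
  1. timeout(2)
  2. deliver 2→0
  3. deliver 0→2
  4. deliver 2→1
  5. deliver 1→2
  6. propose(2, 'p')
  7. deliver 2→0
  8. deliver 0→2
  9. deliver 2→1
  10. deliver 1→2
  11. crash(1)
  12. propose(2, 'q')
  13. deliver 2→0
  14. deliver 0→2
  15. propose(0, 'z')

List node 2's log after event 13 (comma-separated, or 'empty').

[1] timeout(2) → N2(cand b5 [-])
[2] deliver 2→0 → N0(foll b5 [-])
[3] deliver 0→2 → N2(lead b5 [-])
[4] deliver 2→1 → N1(foll b5 [-])
[5] deliver 1→2 → ∅
[6] propose(2,'p') → ∅
[7] deliver 2→0 → N0(foll b5 [p])
[8] deliver 0→2 → N2(lead b5 [p])
[9] deliver 2→1 → N1(foll b5 [p])
[10] deliver 1→2 → ∅
[11] crash(1) → N1(✗foll b5 [p])
[12] propose(2,'q') → ∅
[13] deliver 2→0 → N0(foll b5 [p,q])

p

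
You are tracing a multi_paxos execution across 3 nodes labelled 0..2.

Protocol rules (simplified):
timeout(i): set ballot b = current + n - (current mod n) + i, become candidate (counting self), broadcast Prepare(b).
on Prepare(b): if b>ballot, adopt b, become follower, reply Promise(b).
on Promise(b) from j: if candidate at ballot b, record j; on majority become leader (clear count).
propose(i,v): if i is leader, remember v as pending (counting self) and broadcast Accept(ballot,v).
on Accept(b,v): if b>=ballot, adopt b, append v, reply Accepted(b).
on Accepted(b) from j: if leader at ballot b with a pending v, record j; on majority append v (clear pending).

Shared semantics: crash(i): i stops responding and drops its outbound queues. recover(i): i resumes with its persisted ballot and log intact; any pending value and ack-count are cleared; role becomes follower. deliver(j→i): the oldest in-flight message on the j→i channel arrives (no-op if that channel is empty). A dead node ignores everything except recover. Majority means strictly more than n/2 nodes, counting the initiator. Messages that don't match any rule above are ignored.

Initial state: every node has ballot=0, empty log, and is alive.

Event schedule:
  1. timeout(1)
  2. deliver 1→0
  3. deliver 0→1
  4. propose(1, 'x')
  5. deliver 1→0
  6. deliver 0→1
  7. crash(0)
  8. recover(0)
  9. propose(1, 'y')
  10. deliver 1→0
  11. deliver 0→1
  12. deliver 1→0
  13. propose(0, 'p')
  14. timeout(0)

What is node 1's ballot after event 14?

4

after 1 — timeout(1): n1:cand/b4/[-]
after 2 — deliver 1→0: n0:foll/b4/[-]
after 3 — deliver 0→1: n1:lead/b4/[-]
after 4 — propose(1,'x'): ·
after 5 — deliver 1→0: n0:foll/b4/[x]
after 6 — deliver 0→1: n1:lead/b4/[x]
after 7 — crash(0): n0:✗foll/b4/[x]
after 8 — recover(0): n0:foll/b4/[x]
after 9 — propose(1,'y'): ·
after 10 — deliver 1→0: n0:foll/b4/[x,y]
after 11 — deliver 0→1: n1:lead/b4/[x,y]
after 12 — deliver 1→0: ·
after 13 — propose(0,'p'): ·
after 14 — timeout(0): n0:cand/b6/[x,y]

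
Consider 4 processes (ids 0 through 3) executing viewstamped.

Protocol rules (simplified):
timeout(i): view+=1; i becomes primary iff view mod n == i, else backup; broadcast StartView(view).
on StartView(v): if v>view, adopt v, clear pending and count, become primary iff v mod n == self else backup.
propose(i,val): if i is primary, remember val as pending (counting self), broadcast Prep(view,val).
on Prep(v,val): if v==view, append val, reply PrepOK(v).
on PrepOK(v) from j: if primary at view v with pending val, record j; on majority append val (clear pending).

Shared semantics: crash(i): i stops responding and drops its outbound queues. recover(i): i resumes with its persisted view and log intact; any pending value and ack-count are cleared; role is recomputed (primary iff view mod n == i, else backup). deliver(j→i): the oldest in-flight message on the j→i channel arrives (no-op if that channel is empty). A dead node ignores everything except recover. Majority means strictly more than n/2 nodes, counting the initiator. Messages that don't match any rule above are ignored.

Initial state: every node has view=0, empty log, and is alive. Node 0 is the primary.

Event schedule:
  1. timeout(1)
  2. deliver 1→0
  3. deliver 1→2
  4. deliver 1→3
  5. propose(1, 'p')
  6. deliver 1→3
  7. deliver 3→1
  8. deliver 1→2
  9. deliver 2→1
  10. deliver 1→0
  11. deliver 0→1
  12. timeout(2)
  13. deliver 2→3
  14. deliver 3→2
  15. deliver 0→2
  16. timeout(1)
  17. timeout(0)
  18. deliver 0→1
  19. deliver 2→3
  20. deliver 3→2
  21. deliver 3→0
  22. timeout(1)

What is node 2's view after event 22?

e1 timeout(1): 1[prim,v=1,-]
e2 deliver 1→0: 0[back,v=1,-]
e3 deliver 1→2: 2[back,v=1,-]
e4 deliver 1→3: 3[back,v=1,-]
e5 propose(1,'p'): ·
e6 deliver 1→3: 3[back,v=1,p]
e7 deliver 3→1: ·
e8 deliver 1→2: 2[back,v=1,p]
e9 deliver 2→1: 1[prim,v=1,p]
e10 deliver 1→0: 0[back,v=1,p]
e11 deliver 0→1: ·
e12 timeout(2): 2[prim,v=2,p]
e13 deliver 2→3: 3[back,v=2,p]
e14 deliver 3→2: ·
e15 deliver 0→2: ·
e16 timeout(1): 1[back,v=2,p]
e17 timeout(0): 0[back,v=2,p]
e18 deliver 0→1: ·
e19 deliver 2→3: ·
e20 deliver 3→2: ·
e21 deliver 3→0: ·
e22 timeout(1): 1[back,v=3,p]

2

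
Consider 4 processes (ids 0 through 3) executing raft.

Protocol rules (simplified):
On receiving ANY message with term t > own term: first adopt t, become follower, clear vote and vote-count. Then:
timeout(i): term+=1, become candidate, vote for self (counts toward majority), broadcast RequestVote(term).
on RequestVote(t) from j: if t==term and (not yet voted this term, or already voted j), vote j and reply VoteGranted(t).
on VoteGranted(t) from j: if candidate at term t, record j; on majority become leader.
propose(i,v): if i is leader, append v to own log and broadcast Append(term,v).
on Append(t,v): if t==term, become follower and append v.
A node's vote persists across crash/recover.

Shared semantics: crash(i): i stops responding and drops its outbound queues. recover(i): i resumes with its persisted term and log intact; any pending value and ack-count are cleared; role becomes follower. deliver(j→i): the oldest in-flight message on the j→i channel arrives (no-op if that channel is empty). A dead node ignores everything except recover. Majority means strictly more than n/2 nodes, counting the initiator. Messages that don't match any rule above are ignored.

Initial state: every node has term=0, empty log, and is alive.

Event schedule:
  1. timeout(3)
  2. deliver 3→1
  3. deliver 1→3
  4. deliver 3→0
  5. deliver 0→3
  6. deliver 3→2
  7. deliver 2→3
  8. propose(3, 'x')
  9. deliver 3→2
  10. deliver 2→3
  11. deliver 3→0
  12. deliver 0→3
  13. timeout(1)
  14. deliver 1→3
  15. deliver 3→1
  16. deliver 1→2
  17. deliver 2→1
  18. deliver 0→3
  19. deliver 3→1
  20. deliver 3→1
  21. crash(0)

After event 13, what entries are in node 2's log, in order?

e1 timeout(3): 3[cand,t=1,-]
e2 deliver 3→1: 1[foll,t=1,-]
e3 deliver 1→3: ·
e4 deliver 3→0: 0[foll,t=1,-]
e5 deliver 0→3: 3[lead,t=1,-]
e6 deliver 3→2: 2[foll,t=1,-]
e7 deliver 2→3: ·
e8 propose(3,'x'): 3[lead,t=1,x]
e9 deliver 3→2: 2[foll,t=1,x]
e10 deliver 2→3: ·
e11 deliver 3→0: 0[foll,t=1,x]
e12 deliver 0→3: ·
e13 timeout(1): 1[cand,t=2,-]

x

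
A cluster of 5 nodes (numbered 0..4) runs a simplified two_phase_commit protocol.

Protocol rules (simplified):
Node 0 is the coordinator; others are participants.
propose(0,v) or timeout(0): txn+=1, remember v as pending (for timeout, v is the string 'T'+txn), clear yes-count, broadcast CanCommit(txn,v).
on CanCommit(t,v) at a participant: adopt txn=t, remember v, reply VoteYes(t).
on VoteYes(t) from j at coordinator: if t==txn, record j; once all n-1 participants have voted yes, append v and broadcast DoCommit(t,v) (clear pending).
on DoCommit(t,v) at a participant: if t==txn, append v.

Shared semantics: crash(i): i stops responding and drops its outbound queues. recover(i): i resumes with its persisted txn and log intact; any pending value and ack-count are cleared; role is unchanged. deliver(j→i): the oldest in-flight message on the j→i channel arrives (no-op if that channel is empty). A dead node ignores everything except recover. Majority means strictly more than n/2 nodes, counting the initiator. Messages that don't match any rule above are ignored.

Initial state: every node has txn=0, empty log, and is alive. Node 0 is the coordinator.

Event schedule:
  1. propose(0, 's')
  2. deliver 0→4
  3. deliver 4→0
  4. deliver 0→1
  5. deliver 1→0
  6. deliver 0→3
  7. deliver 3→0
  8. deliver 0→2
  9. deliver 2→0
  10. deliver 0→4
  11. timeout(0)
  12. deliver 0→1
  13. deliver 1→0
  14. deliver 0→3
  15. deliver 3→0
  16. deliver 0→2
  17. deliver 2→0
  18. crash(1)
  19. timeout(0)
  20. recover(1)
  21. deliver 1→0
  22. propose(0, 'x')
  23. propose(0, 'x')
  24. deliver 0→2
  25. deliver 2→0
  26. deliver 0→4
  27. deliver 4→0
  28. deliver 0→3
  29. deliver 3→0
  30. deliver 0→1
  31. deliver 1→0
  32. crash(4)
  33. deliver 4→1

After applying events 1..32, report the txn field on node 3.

1. propose(0,'s'):  <0:coor t1 ->
2. deliver 0→4:  <4:part t1 ->
3. deliver 4→0:  nop
4. deliver 0→1:  <1:part t1 ->
5. deliver 1→0:  nop
6. deliver 0→3:  <3:part t1 ->
7. deliver 3→0:  nop
8. deliver 0→2:  <2:part t1 ->
9. deliver 2→0:  <0:coor t1 s>
10. deliver 0→4:  <4:part t1 s>
11. timeout(0):  <0:coor t2 s>
12. deliver 0→1:  <1:part t1 s>
13. deliver 1→0:  nop
14. deliver 0→3:  <3:part t1 s>
15. deliver 3→0:  nop
16. deliver 0→2:  <2:part t1 s>
17. deliver 2→0:  nop
18. crash(1):  <1:✗part t1 s>
19. timeout(0):  <0:coor t3 s>
20. recover(1):  <1:part t1 s>
21. deliver 1→0:  nop
22. propose(0,'x'):  <0:coor t4 s>
23. propose(0,'x'):  <0:coor t5 s>
24. deliver 0→2:  <2:part t2 s>
25. deliver 2→0:  nop
26. deliver 0→4:  <4:part t2 s>
27. deliver 4→0:  nop
28. deliver 0→3:  <3:part t2 s>
29. deliver 3→0:  nop
30. deliver 0→1:  <1:part t2 s>
31. deliver 1→0:  nop
32. crash(4):  <4:✗part t2 s>

2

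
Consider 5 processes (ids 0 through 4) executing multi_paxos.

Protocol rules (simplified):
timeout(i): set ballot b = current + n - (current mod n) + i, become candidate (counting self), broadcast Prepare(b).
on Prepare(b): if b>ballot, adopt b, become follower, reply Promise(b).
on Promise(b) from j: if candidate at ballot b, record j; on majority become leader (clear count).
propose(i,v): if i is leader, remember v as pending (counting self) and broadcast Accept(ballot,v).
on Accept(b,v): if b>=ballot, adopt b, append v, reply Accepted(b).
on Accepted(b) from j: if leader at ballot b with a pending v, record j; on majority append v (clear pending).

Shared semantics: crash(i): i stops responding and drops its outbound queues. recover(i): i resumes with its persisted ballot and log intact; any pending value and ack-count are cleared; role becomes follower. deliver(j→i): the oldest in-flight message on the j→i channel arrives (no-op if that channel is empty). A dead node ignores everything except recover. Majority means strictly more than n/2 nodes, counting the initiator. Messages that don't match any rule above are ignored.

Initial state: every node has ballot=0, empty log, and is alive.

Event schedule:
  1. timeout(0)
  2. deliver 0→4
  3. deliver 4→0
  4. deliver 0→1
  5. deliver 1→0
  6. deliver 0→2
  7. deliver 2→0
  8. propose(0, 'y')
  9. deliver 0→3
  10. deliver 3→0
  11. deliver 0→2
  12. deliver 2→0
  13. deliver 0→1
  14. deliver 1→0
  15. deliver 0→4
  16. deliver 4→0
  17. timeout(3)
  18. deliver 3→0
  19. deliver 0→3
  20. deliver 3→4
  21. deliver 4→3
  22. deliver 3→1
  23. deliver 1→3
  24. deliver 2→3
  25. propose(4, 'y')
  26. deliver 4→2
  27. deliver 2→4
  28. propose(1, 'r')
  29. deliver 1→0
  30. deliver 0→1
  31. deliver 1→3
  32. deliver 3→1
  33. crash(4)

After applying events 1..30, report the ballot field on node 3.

13

e1 timeout(0): 0[cand,b=5,-]
e2 deliver 0→4: 4[foll,b=5,-]
e3 deliver 4→0: ·
e4 deliver 0→1: 1[foll,b=5,-]
e5 deliver 1→0: 0[lead,b=5,-]
e6 deliver 0→2: 2[foll,b=5,-]
e7 deliver 2→0: ·
e8 propose(0,'y'): ·
e9 deliver 0→3: 3[foll,b=5,-]
e10 deliver 3→0: ·
e11 deliver 0→2: 2[foll,b=5,y]
e12 deliver 2→0: ·
e13 deliver 0→1: 1[foll,b=5,y]
e14 deliver 1→0: 0[lead,b=5,y]
e15 deliver 0→4: 4[foll,b=5,y]
e16 deliver 4→0: ·
e17 timeout(3): 3[cand,b=13,-]
e18 deliver 3→0: 0[foll,b=13,y]
e19 deliver 0→3: ·
e20 deliver 3→4: 4[foll,b=13,y]
e21 deliver 4→3: ·
e22 deliver 3→1: 1[foll,b=13,y]
e23 deliver 1→3: 3[lead,b=13,-]
e24 deliver 2→3: ·
e25 propose(4,'y'): ·
e26 deliver 4→2: ·
e27 deliver 2→4: ·
e28 propose(1,'r'): ·
e29 deliver 1→0: ·
e30 deliver 0→1: ·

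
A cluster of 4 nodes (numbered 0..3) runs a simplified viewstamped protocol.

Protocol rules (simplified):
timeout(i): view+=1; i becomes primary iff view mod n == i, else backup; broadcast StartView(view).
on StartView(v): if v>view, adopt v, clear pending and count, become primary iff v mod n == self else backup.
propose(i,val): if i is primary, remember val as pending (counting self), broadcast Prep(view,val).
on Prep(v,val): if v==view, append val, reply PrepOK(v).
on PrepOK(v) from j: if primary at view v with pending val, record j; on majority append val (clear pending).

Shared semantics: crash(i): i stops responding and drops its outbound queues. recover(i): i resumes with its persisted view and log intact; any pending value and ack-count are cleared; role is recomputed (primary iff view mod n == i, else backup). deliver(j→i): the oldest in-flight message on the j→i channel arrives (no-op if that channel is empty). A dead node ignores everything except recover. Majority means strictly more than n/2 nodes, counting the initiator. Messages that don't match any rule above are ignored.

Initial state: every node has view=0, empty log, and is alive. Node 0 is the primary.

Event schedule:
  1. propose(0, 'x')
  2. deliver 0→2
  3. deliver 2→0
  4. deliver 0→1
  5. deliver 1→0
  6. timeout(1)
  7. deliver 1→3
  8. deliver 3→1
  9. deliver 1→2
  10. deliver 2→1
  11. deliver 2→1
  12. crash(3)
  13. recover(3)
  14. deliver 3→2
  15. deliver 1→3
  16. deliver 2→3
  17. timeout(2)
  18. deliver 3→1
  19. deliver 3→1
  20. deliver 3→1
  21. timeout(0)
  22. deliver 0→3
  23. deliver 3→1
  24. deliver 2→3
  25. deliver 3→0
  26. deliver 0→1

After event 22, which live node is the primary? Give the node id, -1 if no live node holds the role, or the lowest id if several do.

1

[1] propose(0,'x') → ∅
[2] deliver 0→2 → N2(back v0 [x])
[3] deliver 2→0 → ∅
[4] deliver 0→1 → N1(back v0 [x])
[5] deliver 1→0 → N0(prim v0 [x])
[6] timeout(1) → N1(prim v1 [x])
[7] deliver 1→3 → N3(back v1 [-])
[8] deliver 3→1 → ∅
[9] deliver 1→2 → N2(back v1 [x])
[10] deliver 2→1 → ∅
[11] deliver 2→1 → ∅
[12] crash(3) → N3(✗back v1 [-])
[13] recover(3) → N3(back v1 [-])
[14] deliver 3→2 → ∅
[15] deliver 1→3 → ∅
[16] deliver 2→3 → ∅
[17] timeout(2) → N2(prim v2 [x])
[18] deliver 3→1 → ∅
[19] deliver 3→1 → ∅
[20] deliver 3→1 → ∅
[21] timeout(0) → N0(back v1 [x])
[22] deliver 0→3 → ∅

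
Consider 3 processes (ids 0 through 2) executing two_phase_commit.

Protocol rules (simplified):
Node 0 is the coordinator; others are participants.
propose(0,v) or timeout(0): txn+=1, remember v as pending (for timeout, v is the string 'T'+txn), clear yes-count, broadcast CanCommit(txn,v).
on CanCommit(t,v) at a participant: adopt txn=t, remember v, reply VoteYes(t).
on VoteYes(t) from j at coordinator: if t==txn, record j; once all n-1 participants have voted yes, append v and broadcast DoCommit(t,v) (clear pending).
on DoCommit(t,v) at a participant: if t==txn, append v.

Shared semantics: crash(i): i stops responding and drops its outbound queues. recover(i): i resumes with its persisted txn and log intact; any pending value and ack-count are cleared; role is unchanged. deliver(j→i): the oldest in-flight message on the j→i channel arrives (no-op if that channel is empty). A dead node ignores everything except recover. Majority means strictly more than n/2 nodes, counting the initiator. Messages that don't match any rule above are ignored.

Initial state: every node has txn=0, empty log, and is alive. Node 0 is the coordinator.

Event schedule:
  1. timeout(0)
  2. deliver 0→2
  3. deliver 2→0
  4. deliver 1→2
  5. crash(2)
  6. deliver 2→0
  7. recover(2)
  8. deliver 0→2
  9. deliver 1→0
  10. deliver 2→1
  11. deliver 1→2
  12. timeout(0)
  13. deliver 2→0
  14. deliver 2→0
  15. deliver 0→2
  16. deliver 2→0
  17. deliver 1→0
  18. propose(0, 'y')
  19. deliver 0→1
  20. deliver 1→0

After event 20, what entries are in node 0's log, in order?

empty

after 1 — timeout(0): n0:coor/t1/[-]
after 2 — deliver 0→2: n2:part/t1/[-]
after 3 — deliver 2→0: ·
after 4 — deliver 1→2: ·
after 5 — crash(2): n2:✗part/t1/[-]
after 6 — deliver 2→0: ·
after 7 — recover(2): n2:part/t1/[-]
after 8 — deliver 0→2: ·
after 9 — deliver 1→0: ·
after 10 — deliver 2→1: ·
after 11 — deliver 1→2: ·
after 12 — timeout(0): n0:coor/t2/[-]
after 13 — deliver 2→0: ·
after 14 — deliver 2→0: ·
after 15 — deliver 0→2: n2:part/t2/[-]
after 16 — deliver 2→0: ·
after 17 — deliver 1→0: ·
after 18 — propose(0,'y'): n0:coor/t3/[-]
after 19 — deliver 0→1: n1:part/t1/[-]
after 20 — deliver 1→0: ·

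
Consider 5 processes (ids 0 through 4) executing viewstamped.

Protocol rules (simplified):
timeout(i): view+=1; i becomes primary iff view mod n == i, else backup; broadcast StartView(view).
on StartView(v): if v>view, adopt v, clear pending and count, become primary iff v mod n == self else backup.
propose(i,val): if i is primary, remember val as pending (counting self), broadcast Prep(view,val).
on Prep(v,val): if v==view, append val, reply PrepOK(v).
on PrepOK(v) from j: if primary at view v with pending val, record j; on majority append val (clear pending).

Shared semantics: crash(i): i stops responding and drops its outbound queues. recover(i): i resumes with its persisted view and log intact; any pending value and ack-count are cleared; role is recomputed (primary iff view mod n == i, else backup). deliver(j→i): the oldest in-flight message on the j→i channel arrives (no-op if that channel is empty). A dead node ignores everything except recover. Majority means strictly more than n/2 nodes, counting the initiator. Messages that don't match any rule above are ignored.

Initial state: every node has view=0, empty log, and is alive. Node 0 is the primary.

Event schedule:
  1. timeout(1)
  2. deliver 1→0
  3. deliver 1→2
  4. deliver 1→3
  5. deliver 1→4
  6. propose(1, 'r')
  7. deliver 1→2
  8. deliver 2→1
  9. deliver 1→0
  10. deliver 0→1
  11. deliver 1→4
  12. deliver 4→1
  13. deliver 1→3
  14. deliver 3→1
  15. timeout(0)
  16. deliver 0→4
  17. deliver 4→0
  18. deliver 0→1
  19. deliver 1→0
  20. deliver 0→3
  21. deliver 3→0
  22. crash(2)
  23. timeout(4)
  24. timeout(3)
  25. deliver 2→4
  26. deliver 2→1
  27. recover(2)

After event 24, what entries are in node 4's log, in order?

e1 timeout(1): 1[prim,v=1,-]
e2 deliver 1→0: 0[back,v=1,-]
e3 deliver 1→2: 2[back,v=1,-]
e4 deliver 1→3: 3[back,v=1,-]
e5 deliver 1→4: 4[back,v=1,-]
e6 propose(1,'r'): ·
e7 deliver 1→2: 2[back,v=1,r]
e8 deliver 2→1: ·
e9 deliver 1→0: 0[back,v=1,r]
e10 deliver 0→1: 1[prim,v=1,r]
e11 deliver 1→4: 4[back,v=1,r]
e12 deliver 4→1: ·
e13 deliver 1→3: 3[back,v=1,r]
e14 deliver 3→1: ·
e15 timeout(0): 0[back,v=2,r]
e16 deliver 0→4: 4[back,v=2,r]
e17 deliver 4→0: ·
e18 deliver 0→1: 1[back,v=2,r]
e19 deliver 1→0: ·
e20 deliver 0→3: 3[back,v=2,r]
e21 deliver 3→0: ·
e22 crash(2): 2[✗back,v=1,r]
e23 timeout(4): 4[back,v=3,r]
e24 timeout(3): 3[prim,v=3,r]

r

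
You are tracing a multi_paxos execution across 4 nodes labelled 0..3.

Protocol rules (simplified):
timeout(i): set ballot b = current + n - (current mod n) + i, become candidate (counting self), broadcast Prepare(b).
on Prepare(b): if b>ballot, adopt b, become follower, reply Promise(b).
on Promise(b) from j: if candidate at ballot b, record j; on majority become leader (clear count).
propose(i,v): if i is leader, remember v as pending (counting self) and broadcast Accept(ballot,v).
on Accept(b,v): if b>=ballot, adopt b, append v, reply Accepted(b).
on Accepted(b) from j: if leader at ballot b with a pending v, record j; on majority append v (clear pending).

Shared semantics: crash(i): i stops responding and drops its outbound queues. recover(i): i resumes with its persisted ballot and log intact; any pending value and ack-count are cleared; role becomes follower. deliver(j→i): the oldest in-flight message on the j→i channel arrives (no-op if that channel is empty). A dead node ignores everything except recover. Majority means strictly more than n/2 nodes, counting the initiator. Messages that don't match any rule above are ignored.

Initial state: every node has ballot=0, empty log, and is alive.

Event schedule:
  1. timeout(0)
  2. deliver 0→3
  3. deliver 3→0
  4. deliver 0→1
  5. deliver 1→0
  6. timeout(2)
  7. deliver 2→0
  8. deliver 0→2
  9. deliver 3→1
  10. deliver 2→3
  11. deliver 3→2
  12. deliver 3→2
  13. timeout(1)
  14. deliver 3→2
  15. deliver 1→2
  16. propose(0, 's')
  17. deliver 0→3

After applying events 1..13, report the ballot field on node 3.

6

after 1 — timeout(0): n0:cand/b4/[-]
after 2 — deliver 0→3: n3:foll/b4/[-]
after 3 — deliver 3→0: ·
after 4 — deliver 0→1: n1:foll/b4/[-]
after 5 — deliver 1→0: n0:lead/b4/[-]
after 6 — timeout(2): n2:cand/b6/[-]
after 7 — deliver 2→0: n0:foll/b6/[-]
after 8 — deliver 0→2: ·
after 9 — deliver 3→1: ·
after 10 — deliver 2→3: n3:foll/b6/[-]
after 11 — deliver 3→2: ·
after 12 — deliver 3→2: ·
after 13 — timeout(1): n1:cand/b9/[-]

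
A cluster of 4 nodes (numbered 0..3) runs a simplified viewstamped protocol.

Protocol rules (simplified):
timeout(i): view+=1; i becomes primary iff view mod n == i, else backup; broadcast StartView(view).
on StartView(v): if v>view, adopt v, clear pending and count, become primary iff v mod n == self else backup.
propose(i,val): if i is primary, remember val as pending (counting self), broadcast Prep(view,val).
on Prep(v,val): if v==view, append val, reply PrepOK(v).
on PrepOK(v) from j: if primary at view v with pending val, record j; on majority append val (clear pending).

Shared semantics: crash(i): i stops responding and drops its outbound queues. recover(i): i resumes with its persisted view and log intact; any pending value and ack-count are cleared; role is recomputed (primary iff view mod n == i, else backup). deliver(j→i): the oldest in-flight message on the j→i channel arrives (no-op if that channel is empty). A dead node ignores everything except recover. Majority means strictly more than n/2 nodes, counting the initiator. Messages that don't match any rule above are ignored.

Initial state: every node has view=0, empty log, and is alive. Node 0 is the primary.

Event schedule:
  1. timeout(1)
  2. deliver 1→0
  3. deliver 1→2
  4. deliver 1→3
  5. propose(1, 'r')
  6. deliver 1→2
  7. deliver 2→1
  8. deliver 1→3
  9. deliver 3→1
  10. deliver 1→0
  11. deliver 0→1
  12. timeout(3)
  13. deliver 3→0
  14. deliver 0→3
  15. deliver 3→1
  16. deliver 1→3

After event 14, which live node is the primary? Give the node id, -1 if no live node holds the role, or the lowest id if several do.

1

1. timeout(1):  <1:prim v1 ->
2. deliver 1→0:  <0:back v1 ->
3. deliver 1→2:  <2:back v1 ->
4. deliver 1→3:  <3:back v1 ->
5. propose(1,'r'):  nop
6. deliver 1→2:  <2:back v1 r>
7. deliver 2→1:  nop
8. deliver 1→3:  <3:back v1 r>
9. deliver 3→1:  <1:prim v1 r>
10. deliver 1→0:  <0:back v1 r>
11. deliver 0→1:  nop
12. timeout(3):  <3:back v2 r>
13. deliver 3→0:  <0:back v2 r>
14. deliver 0→3:  nop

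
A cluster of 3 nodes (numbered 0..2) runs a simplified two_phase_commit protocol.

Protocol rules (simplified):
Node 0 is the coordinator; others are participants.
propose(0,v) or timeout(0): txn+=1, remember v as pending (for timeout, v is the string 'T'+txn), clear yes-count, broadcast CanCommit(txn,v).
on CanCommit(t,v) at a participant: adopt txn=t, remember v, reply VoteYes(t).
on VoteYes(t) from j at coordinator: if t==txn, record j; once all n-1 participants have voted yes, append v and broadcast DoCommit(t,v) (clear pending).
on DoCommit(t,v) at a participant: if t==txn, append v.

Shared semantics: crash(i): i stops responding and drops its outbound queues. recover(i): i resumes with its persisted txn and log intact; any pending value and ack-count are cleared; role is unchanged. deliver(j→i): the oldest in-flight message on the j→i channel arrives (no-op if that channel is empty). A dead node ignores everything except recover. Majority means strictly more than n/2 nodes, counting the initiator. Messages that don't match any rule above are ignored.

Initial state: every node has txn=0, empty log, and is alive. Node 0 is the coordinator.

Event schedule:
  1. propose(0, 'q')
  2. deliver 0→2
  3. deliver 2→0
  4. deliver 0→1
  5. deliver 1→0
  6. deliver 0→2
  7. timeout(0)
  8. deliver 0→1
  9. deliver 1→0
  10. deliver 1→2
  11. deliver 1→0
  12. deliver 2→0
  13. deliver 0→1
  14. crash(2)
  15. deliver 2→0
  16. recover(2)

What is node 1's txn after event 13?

2

e1 propose(0,'q'): 0[coor,t=1,-]
e2 deliver 0→2: 2[part,t=1,-]
e3 deliver 2→0: ·
e4 deliver 0→1: 1[part,t=1,-]
e5 deliver 1→0: 0[coor,t=1,q]
e6 deliver 0→2: 2[part,t=1,q]
e7 timeout(0): 0[coor,t=2,q]
e8 deliver 0→1: 1[part,t=1,q]
e9 deliver 1→0: ·
e10 deliver 1→2: ·
e11 deliver 1→0: ·
e12 deliver 2→0: ·
e13 deliver 0→1: 1[part,t=2,q]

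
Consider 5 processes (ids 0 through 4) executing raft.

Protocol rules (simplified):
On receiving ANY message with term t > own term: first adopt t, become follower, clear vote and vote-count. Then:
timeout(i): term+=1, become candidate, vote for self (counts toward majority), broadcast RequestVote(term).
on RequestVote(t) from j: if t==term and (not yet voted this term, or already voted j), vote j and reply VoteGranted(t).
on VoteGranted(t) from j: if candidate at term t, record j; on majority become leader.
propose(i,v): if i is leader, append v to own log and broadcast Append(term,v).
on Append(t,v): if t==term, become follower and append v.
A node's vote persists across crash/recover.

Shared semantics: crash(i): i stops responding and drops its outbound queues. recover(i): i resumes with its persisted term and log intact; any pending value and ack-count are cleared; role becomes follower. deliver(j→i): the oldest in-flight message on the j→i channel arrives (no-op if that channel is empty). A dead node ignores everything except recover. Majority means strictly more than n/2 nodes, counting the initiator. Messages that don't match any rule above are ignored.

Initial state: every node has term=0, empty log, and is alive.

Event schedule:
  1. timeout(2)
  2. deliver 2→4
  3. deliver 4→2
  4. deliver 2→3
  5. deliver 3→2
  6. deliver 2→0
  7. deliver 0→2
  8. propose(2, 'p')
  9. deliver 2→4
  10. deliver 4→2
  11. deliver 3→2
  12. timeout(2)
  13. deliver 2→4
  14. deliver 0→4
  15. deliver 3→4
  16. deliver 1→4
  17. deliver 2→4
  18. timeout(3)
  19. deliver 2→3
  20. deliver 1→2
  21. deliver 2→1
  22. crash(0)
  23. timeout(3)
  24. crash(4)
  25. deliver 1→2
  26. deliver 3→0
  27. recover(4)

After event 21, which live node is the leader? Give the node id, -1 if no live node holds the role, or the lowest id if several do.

[1] timeout(2) → N2(cand t1 [-])
[2] deliver 2→4 → N4(foll t1 [-])
[3] deliver 4→2 → ∅
[4] deliver 2→3 → N3(foll t1 [-])
[5] deliver 3→2 → N2(lead t1 [-])
[6] deliver 2→0 → N0(foll t1 [-])
[7] deliver 0→2 → ∅
[8] propose(2,'p') → N2(lead t1 [p])
[9] deliver 2→4 → N4(foll t1 [p])
[10] deliver 4→2 → ∅
[11] deliver 3→2 → ∅
[12] timeout(2) → N2(cand t2 [p])
[13] deliver 2→4 → N4(foll t2 [p])
[14] deliver 0→4 → ∅
[15] deliver 3→4 → ∅
[16] deliver 1→4 → ∅
[17] deliver 2→4 → ∅
[18] timeout(3) → N3(cand t2 [-])
[19] deliver 2→3 → ∅
[20] deliver 1→2 → ∅
[21] deliver 2→1 → N1(foll t1 [-])

-1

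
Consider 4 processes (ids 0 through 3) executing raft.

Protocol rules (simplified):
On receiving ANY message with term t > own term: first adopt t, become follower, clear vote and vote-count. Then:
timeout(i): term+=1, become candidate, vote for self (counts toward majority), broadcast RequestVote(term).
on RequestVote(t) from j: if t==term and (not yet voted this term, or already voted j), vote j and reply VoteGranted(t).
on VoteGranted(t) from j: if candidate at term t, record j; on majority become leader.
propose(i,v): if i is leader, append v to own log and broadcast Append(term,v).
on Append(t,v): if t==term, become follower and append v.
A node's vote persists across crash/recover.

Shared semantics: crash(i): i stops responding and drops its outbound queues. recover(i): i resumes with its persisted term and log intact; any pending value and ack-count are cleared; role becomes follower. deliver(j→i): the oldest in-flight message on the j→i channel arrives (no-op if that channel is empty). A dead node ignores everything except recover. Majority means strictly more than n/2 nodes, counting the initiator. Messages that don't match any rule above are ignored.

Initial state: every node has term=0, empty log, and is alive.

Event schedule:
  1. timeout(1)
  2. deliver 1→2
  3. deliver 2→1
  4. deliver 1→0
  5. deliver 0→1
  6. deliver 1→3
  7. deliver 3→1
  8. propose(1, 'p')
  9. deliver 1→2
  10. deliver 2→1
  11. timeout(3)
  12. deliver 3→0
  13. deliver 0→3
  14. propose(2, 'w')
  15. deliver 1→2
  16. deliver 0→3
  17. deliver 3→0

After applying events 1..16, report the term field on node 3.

step 1 timeout(1): 1={cand,t=1,log=-}
step 2 deliver 1→2: 2={foll,t=1,log=-}
step 3 deliver 2→1: —
step 4 deliver 1→0: 0={foll,t=1,log=-}
step 5 deliver 0→1: 1={lead,t=1,log=-}
step 6 deliver 1→3: 3={foll,t=1,log=-}
step 7 deliver 3→1: —
step 8 propose(1,'p'): 1={lead,t=1,log=p}
step 9 deliver 1→2: 2={foll,t=1,log=p}
step 10 deliver 2→1: —
step 11 timeout(3): 3={cand,t=2,log=-}
step 12 deliver 3→0: 0={foll,t=2,log=-}
step 13 deliver 0→3: —
step 14 propose(2,'w'): —
step 15 deliver 1→2: —
step 16 deliver 0→3: —

2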